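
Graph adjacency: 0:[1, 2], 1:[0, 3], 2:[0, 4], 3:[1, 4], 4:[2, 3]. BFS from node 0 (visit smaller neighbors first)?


BFS queue: start with [0]
Visit order: [0, 1, 2, 3, 4]


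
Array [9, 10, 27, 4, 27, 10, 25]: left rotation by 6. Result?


Left rotate by 6: [25, 9, 10, 27, 4, 27, 10]


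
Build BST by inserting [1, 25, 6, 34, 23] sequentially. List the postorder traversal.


Root = 1; build tree by BST insertion.
Postorder traversal: [23, 6, 34, 25, 1]


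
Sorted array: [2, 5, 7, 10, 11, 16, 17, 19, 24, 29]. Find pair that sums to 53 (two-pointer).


Two pointers: lo=0, hi=9
Found pair: (24, 29) summing to 53


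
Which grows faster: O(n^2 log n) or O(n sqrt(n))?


n^1.5 grows slower than n^2 log n
O(n sqrt(n)) is asymptotically smaller; O(n^2 log n) grows faster


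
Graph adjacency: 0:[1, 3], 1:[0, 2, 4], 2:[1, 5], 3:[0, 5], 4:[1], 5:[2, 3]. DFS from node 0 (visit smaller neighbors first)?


DFS stack-based: start with [0]
Visit order: [0, 1, 2, 5, 3, 4]


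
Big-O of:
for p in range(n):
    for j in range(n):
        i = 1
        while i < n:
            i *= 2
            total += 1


Per nesting level: O(n) * O(n) * O(log n) = O(n^2 log n)
Complexity: O(n^2 log n)


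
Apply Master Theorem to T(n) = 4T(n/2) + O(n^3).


a=4, b=2, c=3. log_2(4)=2 < c=3. Case 3: O(n^c) = O(n^3)
Complexity: O(n^3)


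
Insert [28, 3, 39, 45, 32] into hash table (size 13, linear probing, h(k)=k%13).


Insertions: 28->slot 2; 3->slot 3; 39->slot 0; 45->slot 6; 32->slot 7
Table: [39, None, 28, 3, None, None, 45, 32, None, None, None, None, None]


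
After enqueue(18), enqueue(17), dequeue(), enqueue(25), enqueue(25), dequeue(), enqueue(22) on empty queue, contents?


enqueue(18) -> [18]
enqueue(17) -> [18, 17]
dequeue() returns 18 -> [17]
enqueue(25) -> [17, 25]
enqueue(25) -> [17, 25, 25]
dequeue() returns 17 -> [25, 25]
enqueue(22) -> [25, 25, 22]
Final queue (front to back): [25, 25, 22]


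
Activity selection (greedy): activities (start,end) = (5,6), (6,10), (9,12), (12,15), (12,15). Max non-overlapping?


Greedy: pick earliest-ending, then skip overlaps.
Selected (3 activities): [(5, 6), (6, 10), (12, 15)]


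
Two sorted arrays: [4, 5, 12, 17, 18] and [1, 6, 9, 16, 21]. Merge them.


Compare heads, take smaller each step.
Merged: [1, 4, 5, 6, 9, 12, 16, 17, 18, 21]


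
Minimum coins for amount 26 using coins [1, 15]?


dp[0]=0; dp[i]=1+min(dp[i-c] for c in coins)
...dp[21]=7, dp[22]=8, dp[23]=9, dp[24]=10, dp[25]=11, dp[26]=12
Minimum coins for 26 = 12


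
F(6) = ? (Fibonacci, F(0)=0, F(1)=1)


F(n)=F(n-1)+F(n-2)
...F(4)=3, F(5)=5, F(6)=8


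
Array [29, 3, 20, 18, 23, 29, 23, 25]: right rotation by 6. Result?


Right rotate by 6: [20, 18, 23, 29, 23, 25, 29, 3]


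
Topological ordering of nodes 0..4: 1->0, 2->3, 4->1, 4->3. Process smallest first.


Kahn's algorithm, process smallest node first
Order: [2, 4, 1, 0, 3]


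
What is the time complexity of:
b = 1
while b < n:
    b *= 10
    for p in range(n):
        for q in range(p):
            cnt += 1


Per nesting level: O(log n) * O(n) * O(n) [triangular over p] = O(n^2 log n)
Complexity: O(n^2 log n)


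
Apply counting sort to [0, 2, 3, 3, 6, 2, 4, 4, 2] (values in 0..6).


Count array: [1, 0, 3, 2, 2, 0, 1]
Reconstruct: [0, 2, 2, 2, 3, 3, 4, 4, 6]


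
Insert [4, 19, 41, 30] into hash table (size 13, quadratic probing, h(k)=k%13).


Insertions: 4->slot 4; 19->slot 6; 41->slot 2; 30->slot 5
Table: [None, None, 41, None, 4, 30, 19, None, None, None, None, None, None]


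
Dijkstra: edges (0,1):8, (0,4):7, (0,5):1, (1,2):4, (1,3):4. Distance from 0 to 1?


Dijkstra from 0:
Distances: {0: 0, 1: 8, 2: 12, 3: 12, 4: 7, 5: 1}
Shortest distance to 1 = 8, path = [0, 1]


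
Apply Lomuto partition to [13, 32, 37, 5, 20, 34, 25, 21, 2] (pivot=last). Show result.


Elements <= 2 go left of pivot.
Result: [2, 32, 37, 5, 20, 34, 25, 21, 13], pivot at index 0


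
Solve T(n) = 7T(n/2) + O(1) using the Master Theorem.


a=7, b=2, c=0. log_2(7)=2.807 > c=0. Case 1: O(n^log_b(a)) = O(n^2.807)
Complexity: O(n^2.807)


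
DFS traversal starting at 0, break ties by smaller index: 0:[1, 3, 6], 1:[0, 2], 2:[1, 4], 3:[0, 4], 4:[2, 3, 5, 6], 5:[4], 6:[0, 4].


DFS stack-based: start with [0]
Visit order: [0, 1, 2, 4, 3, 5, 6]


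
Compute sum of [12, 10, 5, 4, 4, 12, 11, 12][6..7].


Prefix sums: [0, 12, 22, 27, 31, 35, 47, 58, 70]
Sum[6..7] = prefix[8] - prefix[6] = 70 - 47 = 23


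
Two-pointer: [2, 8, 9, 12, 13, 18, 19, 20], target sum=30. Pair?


Two pointers: lo=0, hi=7
Found pair: (12, 18) summing to 30


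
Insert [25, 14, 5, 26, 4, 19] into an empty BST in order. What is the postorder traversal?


Root = 25; build tree by BST insertion.
Postorder traversal: [4, 5, 19, 14, 26, 25]


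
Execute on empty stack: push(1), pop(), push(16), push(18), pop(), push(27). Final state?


push(1) -> [1]
pop() returns 1 -> []
push(16) -> [16]
push(18) -> [16, 18]
pop() returns 18 -> [16]
push(27) -> [16, 27]
Final stack (bottom to top): [16, 27]


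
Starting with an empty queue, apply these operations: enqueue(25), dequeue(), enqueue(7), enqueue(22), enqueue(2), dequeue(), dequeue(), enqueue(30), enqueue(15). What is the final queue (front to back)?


enqueue(25) -> [25]
dequeue() returns 25 -> []
enqueue(7) -> [7]
enqueue(22) -> [7, 22]
enqueue(2) -> [7, 22, 2]
dequeue() returns 7 -> [22, 2]
dequeue() returns 22 -> [2]
enqueue(30) -> [2, 30]
enqueue(15) -> [2, 30, 15]
Final queue (front to back): [2, 30, 15]


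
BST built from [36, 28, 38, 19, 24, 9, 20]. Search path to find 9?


BST root = 36
Search for 9: compare at each node
Path: [36, 28, 19, 9]


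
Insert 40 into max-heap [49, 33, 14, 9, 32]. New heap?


Append 40: [49, 33, 14, 9, 32, 40]
Bubble up: swap idx 5(40) with idx 2(14)
Result: [49, 33, 40, 9, 32, 14]


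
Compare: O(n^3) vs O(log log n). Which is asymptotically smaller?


double-logarithmic grows slower than cubic
O(log log n) is asymptotically smaller; O(n^3) grows faster


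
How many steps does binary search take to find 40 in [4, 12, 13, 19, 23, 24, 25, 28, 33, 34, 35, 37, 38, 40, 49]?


Search for 40:
[0,14] mid=7 arr[7]=28
[8,14] mid=11 arr[11]=37
[12,14] mid=13 arr[13]=40
Total: 3 comparisons


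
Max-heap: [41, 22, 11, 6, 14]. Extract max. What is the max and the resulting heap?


Max = 41
Replace root with last, heapify down
Resulting heap: [22, 14, 11, 6]


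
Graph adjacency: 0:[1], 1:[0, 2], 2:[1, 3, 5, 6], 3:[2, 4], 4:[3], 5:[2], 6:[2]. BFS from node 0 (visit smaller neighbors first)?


BFS queue: start with [0]
Visit order: [0, 1, 2, 3, 5, 6, 4]


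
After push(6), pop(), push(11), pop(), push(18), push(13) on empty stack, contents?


push(6) -> [6]
pop() returns 6 -> []
push(11) -> [11]
pop() returns 11 -> []
push(18) -> [18]
push(13) -> [18, 13]
Final stack (bottom to top): [18, 13]


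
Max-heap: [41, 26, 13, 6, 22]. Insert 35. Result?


Append 35: [41, 26, 13, 6, 22, 35]
Bubble up: swap idx 5(35) with idx 2(13)
Result: [41, 26, 35, 6, 22, 13]


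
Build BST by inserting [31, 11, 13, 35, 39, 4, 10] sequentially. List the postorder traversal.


Root = 31; build tree by BST insertion.
Postorder traversal: [10, 4, 13, 11, 39, 35, 31]


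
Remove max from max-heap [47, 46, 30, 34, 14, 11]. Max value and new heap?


Max = 47
Replace root with last, heapify down
Resulting heap: [46, 34, 30, 11, 14]


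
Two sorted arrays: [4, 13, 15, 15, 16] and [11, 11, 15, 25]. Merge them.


Compare heads, take smaller each step.
Merged: [4, 11, 11, 13, 15, 15, 15, 16, 25]


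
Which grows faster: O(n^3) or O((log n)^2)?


polylogarithmic grows slower than cubic
O((log n)^2) is asymptotically smaller; O(n^3) grows faster


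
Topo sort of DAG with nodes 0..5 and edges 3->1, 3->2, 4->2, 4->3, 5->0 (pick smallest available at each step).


Kahn's algorithm, process smallest node first
Order: [4, 3, 1, 2, 5, 0]


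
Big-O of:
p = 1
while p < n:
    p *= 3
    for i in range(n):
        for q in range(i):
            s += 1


Per nesting level: O(log n) * O(n) * O(n) [triangular over i] = O(n^2 log n)
Complexity: O(n^2 log n)


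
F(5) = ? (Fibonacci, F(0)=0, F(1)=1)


F(n)=F(n-1)+F(n-2)
...F(3)=2, F(4)=3, F(5)=5


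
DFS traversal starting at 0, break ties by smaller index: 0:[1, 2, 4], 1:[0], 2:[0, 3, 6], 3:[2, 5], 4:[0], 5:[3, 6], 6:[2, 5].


DFS stack-based: start with [0]
Visit order: [0, 1, 2, 3, 5, 6, 4]


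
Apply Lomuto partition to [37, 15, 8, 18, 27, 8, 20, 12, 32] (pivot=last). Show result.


Elements <= 32 go left of pivot.
Result: [15, 8, 18, 27, 8, 20, 12, 32, 37], pivot at index 7


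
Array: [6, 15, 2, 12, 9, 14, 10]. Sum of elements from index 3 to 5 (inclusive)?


Prefix sums: [0, 6, 21, 23, 35, 44, 58, 68]
Sum[3..5] = prefix[6] - prefix[3] = 58 - 23 = 35


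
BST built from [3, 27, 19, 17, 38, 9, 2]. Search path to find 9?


BST root = 3
Search for 9: compare at each node
Path: [3, 27, 19, 17, 9]


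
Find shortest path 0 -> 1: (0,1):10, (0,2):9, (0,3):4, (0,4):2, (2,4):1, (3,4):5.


Dijkstra from 0:
Distances: {0: 0, 1: 10, 2: 3, 3: 4, 4: 2}
Shortest distance to 1 = 10, path = [0, 1]


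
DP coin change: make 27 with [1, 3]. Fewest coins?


dp[0]=0; dp[i]=1+min(dp[i-c] for c in coins)
...dp[22]=8, dp[23]=9, dp[24]=8, dp[25]=9, dp[26]=10, dp[27]=9
Minimum coins for 27 = 9


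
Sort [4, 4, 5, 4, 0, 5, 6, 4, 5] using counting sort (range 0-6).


Count array: [1, 0, 0, 0, 4, 3, 1]
Reconstruct: [0, 4, 4, 4, 4, 5, 5, 5, 6]


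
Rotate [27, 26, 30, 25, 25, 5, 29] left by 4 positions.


Left rotate by 4: [25, 5, 29, 27, 26, 30, 25]


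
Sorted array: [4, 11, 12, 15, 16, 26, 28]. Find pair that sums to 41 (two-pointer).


Two pointers: lo=0, hi=6
Found pair: (15, 26) summing to 41


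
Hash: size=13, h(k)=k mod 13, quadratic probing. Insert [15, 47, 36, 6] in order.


Insertions: 15->slot 2; 47->slot 8; 36->slot 10; 6->slot 6
Table: [None, None, 15, None, None, None, 6, None, 47, None, 36, None, None]


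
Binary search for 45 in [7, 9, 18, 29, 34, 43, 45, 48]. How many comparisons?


Search for 45:
[0,7] mid=3 arr[3]=29
[4,7] mid=5 arr[5]=43
[6,7] mid=6 arr[6]=45
Total: 3 comparisons


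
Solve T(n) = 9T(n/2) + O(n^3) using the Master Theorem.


a=9, b=2, c=3. log_2(9)=3.170 > c=3. Case 1: O(n^log_b(a)) = O(n^3.170)
Complexity: O(n^3.170)


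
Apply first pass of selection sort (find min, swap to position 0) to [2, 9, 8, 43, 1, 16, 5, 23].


After one pass: [1, 9, 8, 43, 2, 16, 5, 23]


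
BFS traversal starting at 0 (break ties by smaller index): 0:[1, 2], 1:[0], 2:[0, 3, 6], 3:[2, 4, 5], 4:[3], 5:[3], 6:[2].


BFS queue: start with [0]
Visit order: [0, 1, 2, 3, 6, 4, 5]


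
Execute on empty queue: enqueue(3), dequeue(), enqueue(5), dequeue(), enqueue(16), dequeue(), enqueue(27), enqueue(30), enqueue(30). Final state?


enqueue(3) -> [3]
dequeue() returns 3 -> []
enqueue(5) -> [5]
dequeue() returns 5 -> []
enqueue(16) -> [16]
dequeue() returns 16 -> []
enqueue(27) -> [27]
enqueue(30) -> [27, 30]
enqueue(30) -> [27, 30, 30]
Final queue (front to back): [27, 30, 30]


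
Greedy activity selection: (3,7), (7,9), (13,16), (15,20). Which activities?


Greedy: pick earliest-ending, then skip overlaps.
Selected (3 activities): [(3, 7), (7, 9), (13, 16)]


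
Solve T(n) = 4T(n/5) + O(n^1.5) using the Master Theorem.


a=4, b=5, c=1.5. log_5(4)=0.861 < c=1.5. Case 3: O(n^c) = O(n^1.500)
Complexity: O(n^1.500)


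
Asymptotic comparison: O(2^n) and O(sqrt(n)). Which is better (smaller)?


sublinear grows slower than exponential
O(sqrt(n)) is asymptotically smaller; O(2^n) grows faster


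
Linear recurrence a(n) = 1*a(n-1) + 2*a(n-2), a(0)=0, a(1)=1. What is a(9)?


Build bottom-up:
...a(7)=43, a(8)=85, a(9)=1*85+2*43=171


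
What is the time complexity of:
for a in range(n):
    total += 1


Per nesting level: O(n) = O(n)
Complexity: O(n)


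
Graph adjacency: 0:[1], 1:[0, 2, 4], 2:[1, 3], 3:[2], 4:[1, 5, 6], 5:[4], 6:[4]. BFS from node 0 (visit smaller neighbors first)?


BFS queue: start with [0]
Visit order: [0, 1, 2, 4, 3, 5, 6]


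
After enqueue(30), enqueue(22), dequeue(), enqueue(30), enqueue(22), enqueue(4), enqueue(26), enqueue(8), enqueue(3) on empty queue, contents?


enqueue(30) -> [30]
enqueue(22) -> [30, 22]
dequeue() returns 30 -> [22]
enqueue(30) -> [22, 30]
enqueue(22) -> [22, 30, 22]
enqueue(4) -> [22, 30, 22, 4]
enqueue(26) -> [22, 30, 22, 4, 26]
enqueue(8) -> [22, 30, 22, 4, 26, 8]
enqueue(3) -> [22, 30, 22, 4, 26, 8, 3]
Final queue (front to back): [22, 30, 22, 4, 26, 8, 3]


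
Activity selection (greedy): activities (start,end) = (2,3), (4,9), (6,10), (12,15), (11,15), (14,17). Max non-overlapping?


Greedy: pick earliest-ending, then skip overlaps.
Selected (3 activities): [(2, 3), (4, 9), (12, 15)]


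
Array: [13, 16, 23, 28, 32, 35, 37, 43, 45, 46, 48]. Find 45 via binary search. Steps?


Search for 45:
[0,10] mid=5 arr[5]=35
[6,10] mid=8 arr[8]=45
Total: 2 comparisons


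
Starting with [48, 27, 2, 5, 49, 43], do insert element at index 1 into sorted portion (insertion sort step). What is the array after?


After one pass: [27, 48, 2, 5, 49, 43]


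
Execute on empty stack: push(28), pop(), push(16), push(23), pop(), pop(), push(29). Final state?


push(28) -> [28]
pop() returns 28 -> []
push(16) -> [16]
push(23) -> [16, 23]
pop() returns 23 -> [16]
pop() returns 16 -> []
push(29) -> [29]
Final stack (bottom to top): [29]


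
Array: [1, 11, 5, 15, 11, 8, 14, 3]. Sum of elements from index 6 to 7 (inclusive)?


Prefix sums: [0, 1, 12, 17, 32, 43, 51, 65, 68]
Sum[6..7] = prefix[8] - prefix[6] = 68 - 51 = 17


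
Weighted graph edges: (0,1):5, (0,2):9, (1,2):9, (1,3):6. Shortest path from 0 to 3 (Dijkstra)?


Dijkstra from 0:
Distances: {0: 0, 1: 5, 2: 9, 3: 11}
Shortest distance to 3 = 11, path = [0, 1, 3]


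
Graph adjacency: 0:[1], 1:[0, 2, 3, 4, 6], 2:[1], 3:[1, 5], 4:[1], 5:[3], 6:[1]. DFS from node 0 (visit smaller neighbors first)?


DFS stack-based: start with [0]
Visit order: [0, 1, 2, 3, 5, 4, 6]


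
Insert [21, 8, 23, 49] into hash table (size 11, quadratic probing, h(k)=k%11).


Insertions: 21->slot 10; 8->slot 8; 23->slot 1; 49->slot 5
Table: [None, 23, None, None, None, 49, None, None, 8, None, 21]


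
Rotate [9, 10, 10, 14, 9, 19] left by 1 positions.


Left rotate by 1: [10, 10, 14, 9, 19, 9]


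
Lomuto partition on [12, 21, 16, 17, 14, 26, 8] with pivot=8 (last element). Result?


Elements <= 8 go left of pivot.
Result: [8, 21, 16, 17, 14, 26, 12], pivot at index 0


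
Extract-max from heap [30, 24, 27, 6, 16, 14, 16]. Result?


Max = 30
Replace root with last, heapify down
Resulting heap: [27, 24, 16, 6, 16, 14]


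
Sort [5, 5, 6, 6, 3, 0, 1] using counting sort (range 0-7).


Count array: [1, 1, 0, 1, 0, 2, 2, 0]
Reconstruct: [0, 1, 3, 5, 5, 6, 6]


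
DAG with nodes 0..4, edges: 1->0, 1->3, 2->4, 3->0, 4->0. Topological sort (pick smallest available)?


Kahn's algorithm, process smallest node first
Order: [1, 2, 3, 4, 0]


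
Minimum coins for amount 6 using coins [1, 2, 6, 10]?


dp[0]=0; dp[i]=1+min(dp[i-c] for c in coins)
...dp[1]=1, dp[2]=1, dp[3]=2, dp[4]=2, dp[5]=3, dp[6]=1
Minimum coins for 6 = 1


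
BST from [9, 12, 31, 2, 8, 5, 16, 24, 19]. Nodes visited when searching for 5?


BST root = 9
Search for 5: compare at each node
Path: [9, 2, 8, 5]


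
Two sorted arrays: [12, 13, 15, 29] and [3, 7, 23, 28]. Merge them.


Compare heads, take smaller each step.
Merged: [3, 7, 12, 13, 15, 23, 28, 29]


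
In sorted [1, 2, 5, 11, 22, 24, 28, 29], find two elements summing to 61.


Two pointers: lo=0, hi=7
No pair sums to 61


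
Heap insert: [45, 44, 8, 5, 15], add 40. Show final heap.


Append 40: [45, 44, 8, 5, 15, 40]
Bubble up: swap idx 5(40) with idx 2(8)
Result: [45, 44, 40, 5, 15, 8]


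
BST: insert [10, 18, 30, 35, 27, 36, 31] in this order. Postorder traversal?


Root = 10; build tree by BST insertion.
Postorder traversal: [27, 31, 36, 35, 30, 18, 10]


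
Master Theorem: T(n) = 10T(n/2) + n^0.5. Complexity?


a=10, b=2, c=0.5. log_2(10)=3.322 > c=0.5. Case 1: O(n^log_b(a)) = O(n^3.322)
Complexity: O(n^3.322)


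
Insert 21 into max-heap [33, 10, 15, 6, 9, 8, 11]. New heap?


Append 21: [33, 10, 15, 6, 9, 8, 11, 21]
Bubble up: swap idx 7(21) with idx 3(6); swap idx 3(21) with idx 1(10)
Result: [33, 21, 15, 10, 9, 8, 11, 6]


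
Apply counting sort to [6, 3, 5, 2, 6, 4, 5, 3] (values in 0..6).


Count array: [0, 0, 1, 2, 1, 2, 2]
Reconstruct: [2, 3, 3, 4, 5, 5, 6, 6]


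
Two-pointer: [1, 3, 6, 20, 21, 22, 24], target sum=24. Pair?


Two pointers: lo=0, hi=6
Found pair: (3, 21) summing to 24


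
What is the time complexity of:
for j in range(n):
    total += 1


Per nesting level: O(n) = O(n)
Complexity: O(n)


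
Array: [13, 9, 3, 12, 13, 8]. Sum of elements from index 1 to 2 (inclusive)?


Prefix sums: [0, 13, 22, 25, 37, 50, 58]
Sum[1..2] = prefix[3] - prefix[1] = 25 - 13 = 12


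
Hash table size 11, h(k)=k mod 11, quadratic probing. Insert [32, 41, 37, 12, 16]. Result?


Insertions: 32->slot 10; 41->slot 8; 37->slot 4; 12->slot 1; 16->slot 5
Table: [None, 12, None, None, 37, 16, None, None, 41, None, 32]


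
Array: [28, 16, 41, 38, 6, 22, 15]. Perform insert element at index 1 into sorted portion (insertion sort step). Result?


After one pass: [16, 28, 41, 38, 6, 22, 15]


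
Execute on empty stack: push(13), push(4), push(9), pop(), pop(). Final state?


push(13) -> [13]
push(4) -> [13, 4]
push(9) -> [13, 4, 9]
pop() returns 9 -> [13, 4]
pop() returns 4 -> [13]
Final stack (bottom to top): [13]


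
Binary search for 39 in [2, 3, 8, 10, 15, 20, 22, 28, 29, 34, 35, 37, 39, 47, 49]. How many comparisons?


Search for 39:
[0,14] mid=7 arr[7]=28
[8,14] mid=11 arr[11]=37
[12,14] mid=13 arr[13]=47
[12,12] mid=12 arr[12]=39
Total: 4 comparisons


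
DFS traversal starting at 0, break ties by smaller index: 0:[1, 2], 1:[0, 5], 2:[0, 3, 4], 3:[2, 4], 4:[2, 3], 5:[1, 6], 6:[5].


DFS stack-based: start with [0]
Visit order: [0, 1, 5, 6, 2, 3, 4]


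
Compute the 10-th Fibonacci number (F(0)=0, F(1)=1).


F(n)=F(n-1)+F(n-2)
...F(8)=21, F(9)=34, F(10)=55


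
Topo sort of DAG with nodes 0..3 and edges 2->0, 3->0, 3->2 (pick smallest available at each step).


Kahn's algorithm, process smallest node first
Order: [1, 3, 2, 0]


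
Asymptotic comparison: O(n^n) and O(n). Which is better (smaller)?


linear grows slower than n^n
O(n) is asymptotically smaller; O(n^n) grows faster


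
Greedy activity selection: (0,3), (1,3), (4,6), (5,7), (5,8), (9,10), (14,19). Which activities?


Greedy: pick earliest-ending, then skip overlaps.
Selected (4 activities): [(0, 3), (4, 6), (9, 10), (14, 19)]


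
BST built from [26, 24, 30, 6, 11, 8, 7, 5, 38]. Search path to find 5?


BST root = 26
Search for 5: compare at each node
Path: [26, 24, 6, 5]


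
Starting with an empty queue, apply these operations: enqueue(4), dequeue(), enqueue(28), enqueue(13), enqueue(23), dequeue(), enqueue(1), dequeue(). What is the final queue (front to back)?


enqueue(4) -> [4]
dequeue() returns 4 -> []
enqueue(28) -> [28]
enqueue(13) -> [28, 13]
enqueue(23) -> [28, 13, 23]
dequeue() returns 28 -> [13, 23]
enqueue(1) -> [13, 23, 1]
dequeue() returns 13 -> [23, 1]
Final queue (front to back): [23, 1]


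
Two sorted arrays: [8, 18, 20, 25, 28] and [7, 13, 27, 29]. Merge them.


Compare heads, take smaller each step.
Merged: [7, 8, 13, 18, 20, 25, 27, 28, 29]


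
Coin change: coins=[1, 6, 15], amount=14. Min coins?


dp[0]=0; dp[i]=1+min(dp[i-c] for c in coins)
...dp[9]=4, dp[10]=5, dp[11]=6, dp[12]=2, dp[13]=3, dp[14]=4
Minimum coins for 14 = 4


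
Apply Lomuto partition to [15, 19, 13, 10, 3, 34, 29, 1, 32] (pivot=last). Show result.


Elements <= 32 go left of pivot.
Result: [15, 19, 13, 10, 3, 29, 1, 32, 34], pivot at index 7


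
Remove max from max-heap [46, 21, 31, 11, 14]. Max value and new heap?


Max = 46
Replace root with last, heapify down
Resulting heap: [31, 21, 14, 11]


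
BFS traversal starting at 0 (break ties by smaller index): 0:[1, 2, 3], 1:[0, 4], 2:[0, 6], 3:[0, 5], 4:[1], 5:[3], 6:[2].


BFS queue: start with [0]
Visit order: [0, 1, 2, 3, 4, 6, 5]


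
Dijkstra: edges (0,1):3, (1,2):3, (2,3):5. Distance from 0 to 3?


Dijkstra from 0:
Distances: {0: 0, 1: 3, 2: 6, 3: 11}
Shortest distance to 3 = 11, path = [0, 1, 2, 3]


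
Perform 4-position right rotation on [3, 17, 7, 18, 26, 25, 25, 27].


Right rotate by 4: [26, 25, 25, 27, 3, 17, 7, 18]


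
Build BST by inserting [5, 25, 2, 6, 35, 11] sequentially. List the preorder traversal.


Root = 5; build tree by BST insertion.
Preorder traversal: [5, 2, 25, 6, 11, 35]


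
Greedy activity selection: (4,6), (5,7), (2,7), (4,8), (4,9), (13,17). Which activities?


Greedy: pick earliest-ending, then skip overlaps.
Selected (2 activities): [(4, 6), (13, 17)]


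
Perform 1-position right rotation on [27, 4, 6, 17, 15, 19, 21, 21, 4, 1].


Right rotate by 1: [1, 27, 4, 6, 17, 15, 19, 21, 21, 4]


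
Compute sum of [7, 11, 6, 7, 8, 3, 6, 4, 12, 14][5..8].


Prefix sums: [0, 7, 18, 24, 31, 39, 42, 48, 52, 64, 78]
Sum[5..8] = prefix[9] - prefix[5] = 64 - 39 = 25


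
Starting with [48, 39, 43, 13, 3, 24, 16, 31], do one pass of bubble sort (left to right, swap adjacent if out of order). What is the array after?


After one pass: [39, 43, 13, 3, 24, 16, 31, 48]


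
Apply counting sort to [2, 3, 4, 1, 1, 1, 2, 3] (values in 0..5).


Count array: [0, 3, 2, 2, 1, 0]
Reconstruct: [1, 1, 1, 2, 2, 3, 3, 4]


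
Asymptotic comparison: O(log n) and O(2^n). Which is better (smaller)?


logarithmic grows slower than exponential
O(log n) is asymptotically smaller; O(2^n) grows faster


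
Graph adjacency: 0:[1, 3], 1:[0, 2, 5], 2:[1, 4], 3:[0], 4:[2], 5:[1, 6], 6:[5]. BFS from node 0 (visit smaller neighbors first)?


BFS queue: start with [0]
Visit order: [0, 1, 3, 2, 5, 4, 6]


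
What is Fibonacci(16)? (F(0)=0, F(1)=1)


F(n)=F(n-1)+F(n-2)
...F(14)=377, F(15)=610, F(16)=987


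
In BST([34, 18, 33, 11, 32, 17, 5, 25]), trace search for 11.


BST root = 34
Search for 11: compare at each node
Path: [34, 18, 11]


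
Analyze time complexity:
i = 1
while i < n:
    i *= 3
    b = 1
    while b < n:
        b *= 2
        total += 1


Per nesting level: O(log n) * O(log n) = O((log n)^2)
Complexity: O((log n)^2)


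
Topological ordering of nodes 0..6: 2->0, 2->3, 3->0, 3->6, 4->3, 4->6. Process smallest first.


Kahn's algorithm, process smallest node first
Order: [1, 2, 4, 3, 0, 5, 6]


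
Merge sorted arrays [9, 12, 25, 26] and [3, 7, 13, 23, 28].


Compare heads, take smaller each step.
Merged: [3, 7, 9, 12, 13, 23, 25, 26, 28]


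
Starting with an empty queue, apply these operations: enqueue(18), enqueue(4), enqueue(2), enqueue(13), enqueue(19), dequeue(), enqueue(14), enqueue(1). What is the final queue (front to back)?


enqueue(18) -> [18]
enqueue(4) -> [18, 4]
enqueue(2) -> [18, 4, 2]
enqueue(13) -> [18, 4, 2, 13]
enqueue(19) -> [18, 4, 2, 13, 19]
dequeue() returns 18 -> [4, 2, 13, 19]
enqueue(14) -> [4, 2, 13, 19, 14]
enqueue(1) -> [4, 2, 13, 19, 14, 1]
Final queue (front to back): [4, 2, 13, 19, 14, 1]


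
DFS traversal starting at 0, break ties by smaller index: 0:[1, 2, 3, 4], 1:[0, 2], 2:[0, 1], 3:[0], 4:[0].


DFS stack-based: start with [0]
Visit order: [0, 1, 2, 3, 4]


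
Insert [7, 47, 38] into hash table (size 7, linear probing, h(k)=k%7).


Insertions: 7->slot 0; 47->slot 5; 38->slot 3
Table: [7, None, None, 38, None, 47, None]


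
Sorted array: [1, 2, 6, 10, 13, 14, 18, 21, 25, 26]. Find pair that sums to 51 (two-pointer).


Two pointers: lo=0, hi=9
Found pair: (25, 26) summing to 51


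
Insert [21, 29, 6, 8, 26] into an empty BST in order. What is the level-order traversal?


Root = 21; build tree by BST insertion.
Level-Order traversal: [21, 6, 29, 8, 26]


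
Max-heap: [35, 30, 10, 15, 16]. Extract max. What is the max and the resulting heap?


Max = 35
Replace root with last, heapify down
Resulting heap: [30, 16, 10, 15]


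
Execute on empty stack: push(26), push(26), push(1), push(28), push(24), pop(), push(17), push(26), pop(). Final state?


push(26) -> [26]
push(26) -> [26, 26]
push(1) -> [26, 26, 1]
push(28) -> [26, 26, 1, 28]
push(24) -> [26, 26, 1, 28, 24]
pop() returns 24 -> [26, 26, 1, 28]
push(17) -> [26, 26, 1, 28, 17]
push(26) -> [26, 26, 1, 28, 17, 26]
pop() returns 26 -> [26, 26, 1, 28, 17]
Final stack (bottom to top): [26, 26, 1, 28, 17]


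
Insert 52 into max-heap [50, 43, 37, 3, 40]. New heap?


Append 52: [50, 43, 37, 3, 40, 52]
Bubble up: swap idx 5(52) with idx 2(37); swap idx 2(52) with idx 0(50)
Result: [52, 43, 50, 3, 40, 37]


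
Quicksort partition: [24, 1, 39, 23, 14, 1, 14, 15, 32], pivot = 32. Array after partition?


Elements <= 32 go left of pivot.
Result: [24, 1, 23, 14, 1, 14, 15, 32, 39], pivot at index 7


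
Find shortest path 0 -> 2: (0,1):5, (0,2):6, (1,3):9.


Dijkstra from 0:
Distances: {0: 0, 1: 5, 2: 6, 3: 14}
Shortest distance to 2 = 6, path = [0, 2]


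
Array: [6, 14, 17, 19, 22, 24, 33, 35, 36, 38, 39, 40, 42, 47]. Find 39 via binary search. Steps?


Search for 39:
[0,13] mid=6 arr[6]=33
[7,13] mid=10 arr[10]=39
Total: 2 comparisons


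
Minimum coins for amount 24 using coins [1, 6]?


dp[0]=0; dp[i]=1+min(dp[i-c] for c in coins)
...dp[19]=4, dp[20]=5, dp[21]=6, dp[22]=7, dp[23]=8, dp[24]=4
Minimum coins for 24 = 4


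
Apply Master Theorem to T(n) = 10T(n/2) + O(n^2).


a=10, b=2, c=2. log_2(10)=3.322 > c=2. Case 1: O(n^log_b(a)) = O(n^3.322)
Complexity: O(n^3.322)


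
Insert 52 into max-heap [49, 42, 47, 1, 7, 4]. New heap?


Append 52: [49, 42, 47, 1, 7, 4, 52]
Bubble up: swap idx 6(52) with idx 2(47); swap idx 2(52) with idx 0(49)
Result: [52, 42, 49, 1, 7, 4, 47]


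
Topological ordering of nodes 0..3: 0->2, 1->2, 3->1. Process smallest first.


Kahn's algorithm, process smallest node first
Order: [0, 3, 1, 2]


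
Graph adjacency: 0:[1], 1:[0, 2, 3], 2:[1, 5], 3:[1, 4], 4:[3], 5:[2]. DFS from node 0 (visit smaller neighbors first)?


DFS stack-based: start with [0]
Visit order: [0, 1, 2, 5, 3, 4]


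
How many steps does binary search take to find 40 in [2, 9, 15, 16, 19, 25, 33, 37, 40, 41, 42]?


Search for 40:
[0,10] mid=5 arr[5]=25
[6,10] mid=8 arr[8]=40
Total: 2 comparisons


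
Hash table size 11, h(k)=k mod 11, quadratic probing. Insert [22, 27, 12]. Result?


Insertions: 22->slot 0; 27->slot 5; 12->slot 1
Table: [22, 12, None, None, None, 27, None, None, None, None, None]


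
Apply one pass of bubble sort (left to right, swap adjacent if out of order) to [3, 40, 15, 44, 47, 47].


After one pass: [3, 15, 40, 44, 47, 47]


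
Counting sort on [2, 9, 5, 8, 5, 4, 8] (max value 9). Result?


Count array: [0, 0, 1, 0, 1, 2, 0, 0, 2, 1]
Reconstruct: [2, 4, 5, 5, 8, 8, 9]


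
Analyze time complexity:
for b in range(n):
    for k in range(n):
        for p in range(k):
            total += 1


Per nesting level: O(n) * O(n) * O(n) [triangular over k] = O(n^3)
Complexity: O(n^3)


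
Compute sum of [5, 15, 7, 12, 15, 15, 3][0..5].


Prefix sums: [0, 5, 20, 27, 39, 54, 69, 72]
Sum[0..5] = prefix[6] - prefix[0] = 69 - 0 = 69


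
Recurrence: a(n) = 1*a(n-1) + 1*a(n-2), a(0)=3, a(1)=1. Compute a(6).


Build bottom-up:
...a(4)=9, a(5)=14, a(6)=1*14+1*9=23


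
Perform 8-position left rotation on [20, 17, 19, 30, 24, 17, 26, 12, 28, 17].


Left rotate by 8: [28, 17, 20, 17, 19, 30, 24, 17, 26, 12]


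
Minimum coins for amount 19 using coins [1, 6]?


dp[0]=0; dp[i]=1+min(dp[i-c] for c in coins)
...dp[14]=4, dp[15]=5, dp[16]=6, dp[17]=7, dp[18]=3, dp[19]=4
Minimum coins for 19 = 4


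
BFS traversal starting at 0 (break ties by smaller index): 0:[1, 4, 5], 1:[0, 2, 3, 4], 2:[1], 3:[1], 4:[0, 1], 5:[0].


BFS queue: start with [0]
Visit order: [0, 1, 4, 5, 2, 3]


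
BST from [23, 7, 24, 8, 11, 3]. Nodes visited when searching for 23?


BST root = 23
Search for 23: compare at each node
Path: [23]


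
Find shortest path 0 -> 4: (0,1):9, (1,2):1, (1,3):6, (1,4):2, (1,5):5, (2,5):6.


Dijkstra from 0:
Distances: {0: 0, 1: 9, 2: 10, 3: 15, 4: 11, 5: 14}
Shortest distance to 4 = 11, path = [0, 1, 4]


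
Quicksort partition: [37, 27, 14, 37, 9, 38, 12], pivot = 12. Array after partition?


Elements <= 12 go left of pivot.
Result: [9, 12, 14, 37, 37, 38, 27], pivot at index 1


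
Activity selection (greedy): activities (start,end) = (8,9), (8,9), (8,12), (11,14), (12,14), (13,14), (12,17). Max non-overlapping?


Greedy: pick earliest-ending, then skip overlaps.
Selected (2 activities): [(8, 9), (11, 14)]


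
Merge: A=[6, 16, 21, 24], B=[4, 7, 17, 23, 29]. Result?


Compare heads, take smaller each step.
Merged: [4, 6, 7, 16, 17, 21, 23, 24, 29]


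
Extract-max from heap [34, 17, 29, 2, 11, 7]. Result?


Max = 34
Replace root with last, heapify down
Resulting heap: [29, 17, 7, 2, 11]


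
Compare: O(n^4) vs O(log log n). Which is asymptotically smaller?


double-logarithmic grows slower than quartic
O(log log n) is asymptotically smaller; O(n^4) grows faster


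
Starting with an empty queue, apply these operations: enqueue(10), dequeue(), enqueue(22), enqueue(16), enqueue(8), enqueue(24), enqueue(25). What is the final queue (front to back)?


enqueue(10) -> [10]
dequeue() returns 10 -> []
enqueue(22) -> [22]
enqueue(16) -> [22, 16]
enqueue(8) -> [22, 16, 8]
enqueue(24) -> [22, 16, 8, 24]
enqueue(25) -> [22, 16, 8, 24, 25]
Final queue (front to back): [22, 16, 8, 24, 25]


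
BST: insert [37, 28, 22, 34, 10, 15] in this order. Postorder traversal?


Root = 37; build tree by BST insertion.
Postorder traversal: [15, 10, 22, 34, 28, 37]


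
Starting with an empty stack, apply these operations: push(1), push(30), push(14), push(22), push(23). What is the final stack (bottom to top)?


push(1) -> [1]
push(30) -> [1, 30]
push(14) -> [1, 30, 14]
push(22) -> [1, 30, 14, 22]
push(23) -> [1, 30, 14, 22, 23]
Final stack (bottom to top): [1, 30, 14, 22, 23]


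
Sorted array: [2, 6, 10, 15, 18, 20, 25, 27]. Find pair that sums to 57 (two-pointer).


Two pointers: lo=0, hi=7
No pair sums to 57


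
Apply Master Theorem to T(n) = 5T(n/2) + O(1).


a=5, b=2, c=0. log_2(5)=2.322 > c=0. Case 1: O(n^log_b(a)) = O(n^2.322)
Complexity: O(n^2.322)


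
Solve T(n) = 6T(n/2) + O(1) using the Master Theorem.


a=6, b=2, c=0. log_2(6)=2.585 > c=0. Case 1: O(n^log_b(a)) = O(n^2.585)
Complexity: O(n^2.585)


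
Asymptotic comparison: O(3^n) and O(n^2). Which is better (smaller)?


quadratic grows slower than exponential (base 3)
O(n^2) is asymptotically smaller; O(3^n) grows faster


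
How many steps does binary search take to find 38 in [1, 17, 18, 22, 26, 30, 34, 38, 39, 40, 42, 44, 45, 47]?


Search for 38:
[0,13] mid=6 arr[6]=34
[7,13] mid=10 arr[10]=42
[7,9] mid=8 arr[8]=39
[7,7] mid=7 arr[7]=38
Total: 4 comparisons


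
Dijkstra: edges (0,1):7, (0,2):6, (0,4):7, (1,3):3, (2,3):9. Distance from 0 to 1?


Dijkstra from 0:
Distances: {0: 0, 1: 7, 2: 6, 3: 10, 4: 7}
Shortest distance to 1 = 7, path = [0, 1]


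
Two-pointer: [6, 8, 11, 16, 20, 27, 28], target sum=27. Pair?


Two pointers: lo=0, hi=6
Found pair: (11, 16) summing to 27


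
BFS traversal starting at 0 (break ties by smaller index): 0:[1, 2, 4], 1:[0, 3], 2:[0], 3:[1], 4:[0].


BFS queue: start with [0]
Visit order: [0, 1, 2, 4, 3]


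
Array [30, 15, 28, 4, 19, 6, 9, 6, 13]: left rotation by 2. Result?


Left rotate by 2: [28, 4, 19, 6, 9, 6, 13, 30, 15]


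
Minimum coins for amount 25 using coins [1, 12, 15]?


dp[0]=0; dp[i]=1+min(dp[i-c] for c in coins)
...dp[20]=6, dp[21]=7, dp[22]=8, dp[23]=9, dp[24]=2, dp[25]=3
Minimum coins for 25 = 3


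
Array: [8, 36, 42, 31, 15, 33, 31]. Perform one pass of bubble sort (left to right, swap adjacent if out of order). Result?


After one pass: [8, 36, 31, 15, 33, 31, 42]


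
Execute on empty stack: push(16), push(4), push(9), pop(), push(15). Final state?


push(16) -> [16]
push(4) -> [16, 4]
push(9) -> [16, 4, 9]
pop() returns 9 -> [16, 4]
push(15) -> [16, 4, 15]
Final stack (bottom to top): [16, 4, 15]


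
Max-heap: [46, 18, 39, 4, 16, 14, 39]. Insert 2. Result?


Append 2: [46, 18, 39, 4, 16, 14, 39, 2]
Bubble up: no swaps needed
Result: [46, 18, 39, 4, 16, 14, 39, 2]


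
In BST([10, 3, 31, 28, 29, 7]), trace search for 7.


BST root = 10
Search for 7: compare at each node
Path: [10, 3, 7]


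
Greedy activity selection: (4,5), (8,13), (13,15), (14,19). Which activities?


Greedy: pick earliest-ending, then skip overlaps.
Selected (3 activities): [(4, 5), (8, 13), (13, 15)]


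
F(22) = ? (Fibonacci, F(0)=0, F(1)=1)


F(n)=F(n-1)+F(n-2)
...F(20)=6765, F(21)=10946, F(22)=17711


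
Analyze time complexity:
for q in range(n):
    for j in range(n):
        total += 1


Per nesting level: O(n) * O(n) = O(n^2)
Complexity: O(n^2)


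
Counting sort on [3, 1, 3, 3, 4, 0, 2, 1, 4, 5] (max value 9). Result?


Count array: [1, 2, 1, 3, 2, 1, 0, 0, 0, 0]
Reconstruct: [0, 1, 1, 2, 3, 3, 3, 4, 4, 5]


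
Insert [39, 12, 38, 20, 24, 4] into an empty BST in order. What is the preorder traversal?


Root = 39; build tree by BST insertion.
Preorder traversal: [39, 12, 4, 38, 20, 24]


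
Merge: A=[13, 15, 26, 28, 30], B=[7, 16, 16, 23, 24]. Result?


Compare heads, take smaller each step.
Merged: [7, 13, 15, 16, 16, 23, 24, 26, 28, 30]


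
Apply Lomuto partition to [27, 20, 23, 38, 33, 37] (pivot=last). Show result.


Elements <= 37 go left of pivot.
Result: [27, 20, 23, 33, 37, 38], pivot at index 4


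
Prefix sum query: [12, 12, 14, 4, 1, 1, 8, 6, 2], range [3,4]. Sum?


Prefix sums: [0, 12, 24, 38, 42, 43, 44, 52, 58, 60]
Sum[3..4] = prefix[5] - prefix[3] = 43 - 38 = 5


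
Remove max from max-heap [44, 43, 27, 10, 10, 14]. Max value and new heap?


Max = 44
Replace root with last, heapify down
Resulting heap: [43, 14, 27, 10, 10]


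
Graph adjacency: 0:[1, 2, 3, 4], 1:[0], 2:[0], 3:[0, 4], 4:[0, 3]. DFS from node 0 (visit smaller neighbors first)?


DFS stack-based: start with [0]
Visit order: [0, 1, 2, 3, 4]


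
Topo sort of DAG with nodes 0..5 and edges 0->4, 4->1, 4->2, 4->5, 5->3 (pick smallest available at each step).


Kahn's algorithm, process smallest node first
Order: [0, 4, 1, 2, 5, 3]


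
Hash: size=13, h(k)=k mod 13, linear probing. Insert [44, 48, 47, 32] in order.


Insertions: 44->slot 5; 48->slot 9; 47->slot 8; 32->slot 6
Table: [None, None, None, None, None, 44, 32, None, 47, 48, None, None, None]


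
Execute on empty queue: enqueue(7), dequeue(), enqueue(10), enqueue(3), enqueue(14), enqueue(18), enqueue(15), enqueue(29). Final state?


enqueue(7) -> [7]
dequeue() returns 7 -> []
enqueue(10) -> [10]
enqueue(3) -> [10, 3]
enqueue(14) -> [10, 3, 14]
enqueue(18) -> [10, 3, 14, 18]
enqueue(15) -> [10, 3, 14, 18, 15]
enqueue(29) -> [10, 3, 14, 18, 15, 29]
Final queue (front to back): [10, 3, 14, 18, 15, 29]


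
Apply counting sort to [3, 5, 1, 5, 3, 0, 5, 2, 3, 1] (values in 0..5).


Count array: [1, 2, 1, 3, 0, 3]
Reconstruct: [0, 1, 1, 2, 3, 3, 3, 5, 5, 5]


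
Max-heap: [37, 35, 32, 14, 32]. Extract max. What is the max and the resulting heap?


Max = 37
Replace root with last, heapify down
Resulting heap: [35, 32, 32, 14]


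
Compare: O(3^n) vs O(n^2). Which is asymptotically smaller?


quadratic grows slower than exponential (base 3)
O(n^2) is asymptotically smaller; O(3^n) grows faster


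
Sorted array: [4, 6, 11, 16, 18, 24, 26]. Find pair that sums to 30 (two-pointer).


Two pointers: lo=0, hi=6
Found pair: (4, 26) summing to 30


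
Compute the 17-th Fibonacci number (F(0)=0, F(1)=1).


F(n)=F(n-1)+F(n-2)
...F(15)=610, F(16)=987, F(17)=1597


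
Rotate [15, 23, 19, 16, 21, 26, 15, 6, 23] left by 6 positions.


Left rotate by 6: [15, 6, 23, 15, 23, 19, 16, 21, 26]


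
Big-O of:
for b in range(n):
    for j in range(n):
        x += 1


Per nesting level: O(n) * O(n) = O(n^2)
Complexity: O(n^2)


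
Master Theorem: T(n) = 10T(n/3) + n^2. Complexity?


a=10, b=3, c=2. log_3(10)=2.096 > c=2. Case 1: O(n^log_b(a)) = O(n^2.096)
Complexity: O(n^2.096)


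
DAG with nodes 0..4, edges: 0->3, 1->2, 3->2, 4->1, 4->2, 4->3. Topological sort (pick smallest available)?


Kahn's algorithm, process smallest node first
Order: [0, 4, 1, 3, 2]


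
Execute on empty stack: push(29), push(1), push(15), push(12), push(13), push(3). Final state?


push(29) -> [29]
push(1) -> [29, 1]
push(15) -> [29, 1, 15]
push(12) -> [29, 1, 15, 12]
push(13) -> [29, 1, 15, 12, 13]
push(3) -> [29, 1, 15, 12, 13, 3]
Final stack (bottom to top): [29, 1, 15, 12, 13, 3]


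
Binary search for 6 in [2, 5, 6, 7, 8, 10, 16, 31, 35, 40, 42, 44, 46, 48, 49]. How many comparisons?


Search for 6:
[0,14] mid=7 arr[7]=31
[0,6] mid=3 arr[3]=7
[0,2] mid=1 arr[1]=5
[2,2] mid=2 arr[2]=6
Total: 4 comparisons


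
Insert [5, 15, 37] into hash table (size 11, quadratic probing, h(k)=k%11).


Insertions: 5->slot 5; 15->slot 4; 37->slot 8
Table: [None, None, None, None, 15, 5, None, None, 37, None, None]


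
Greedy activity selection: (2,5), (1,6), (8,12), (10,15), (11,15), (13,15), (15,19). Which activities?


Greedy: pick earliest-ending, then skip overlaps.
Selected (4 activities): [(2, 5), (8, 12), (13, 15), (15, 19)]


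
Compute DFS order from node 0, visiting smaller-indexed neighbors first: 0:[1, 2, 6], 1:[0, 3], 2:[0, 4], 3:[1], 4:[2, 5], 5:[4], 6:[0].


DFS stack-based: start with [0]
Visit order: [0, 1, 3, 2, 4, 5, 6]


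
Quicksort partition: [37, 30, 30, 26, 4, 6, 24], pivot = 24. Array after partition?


Elements <= 24 go left of pivot.
Result: [4, 6, 24, 26, 37, 30, 30], pivot at index 2


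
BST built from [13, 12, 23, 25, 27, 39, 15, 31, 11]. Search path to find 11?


BST root = 13
Search for 11: compare at each node
Path: [13, 12, 11]


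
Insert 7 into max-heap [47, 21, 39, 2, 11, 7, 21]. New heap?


Append 7: [47, 21, 39, 2, 11, 7, 21, 7]
Bubble up: swap idx 7(7) with idx 3(2)
Result: [47, 21, 39, 7, 11, 7, 21, 2]


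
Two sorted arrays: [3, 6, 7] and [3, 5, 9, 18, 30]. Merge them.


Compare heads, take smaller each step.
Merged: [3, 3, 5, 6, 7, 9, 18, 30]


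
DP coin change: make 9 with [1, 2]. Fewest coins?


dp[0]=0; dp[i]=1+min(dp[i-c] for c in coins)
...dp[4]=2, dp[5]=3, dp[6]=3, dp[7]=4, dp[8]=4, dp[9]=5
Minimum coins for 9 = 5


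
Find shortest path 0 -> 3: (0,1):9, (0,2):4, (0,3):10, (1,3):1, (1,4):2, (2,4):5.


Dijkstra from 0:
Distances: {0: 0, 1: 9, 2: 4, 3: 10, 4: 9}
Shortest distance to 3 = 10, path = [0, 3]


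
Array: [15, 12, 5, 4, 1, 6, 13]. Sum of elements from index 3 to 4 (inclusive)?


Prefix sums: [0, 15, 27, 32, 36, 37, 43, 56]
Sum[3..4] = prefix[5] - prefix[3] = 37 - 32 = 5


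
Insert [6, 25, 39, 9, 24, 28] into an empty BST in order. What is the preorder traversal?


Root = 6; build tree by BST insertion.
Preorder traversal: [6, 25, 9, 24, 39, 28]
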